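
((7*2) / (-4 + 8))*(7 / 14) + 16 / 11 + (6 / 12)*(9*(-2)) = -255 / 44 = -5.80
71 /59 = 1.20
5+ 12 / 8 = 6.50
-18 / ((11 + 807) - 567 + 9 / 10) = -180 / 2519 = -0.07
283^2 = 80089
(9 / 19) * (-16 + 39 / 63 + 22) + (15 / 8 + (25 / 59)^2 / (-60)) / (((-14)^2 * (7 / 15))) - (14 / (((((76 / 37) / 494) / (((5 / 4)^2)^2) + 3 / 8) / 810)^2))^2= -2049076592963484815652572621494659557710695165659 / 489056355792258665317425825351584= -4189857812284299.34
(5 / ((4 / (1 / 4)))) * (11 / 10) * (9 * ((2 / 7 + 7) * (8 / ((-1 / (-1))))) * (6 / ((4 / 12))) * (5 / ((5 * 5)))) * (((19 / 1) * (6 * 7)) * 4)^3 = 105562214537472 / 5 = 21112442907494.40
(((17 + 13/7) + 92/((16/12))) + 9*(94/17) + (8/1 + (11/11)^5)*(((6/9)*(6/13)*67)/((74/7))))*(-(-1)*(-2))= -17763870/57239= -310.35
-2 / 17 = -0.12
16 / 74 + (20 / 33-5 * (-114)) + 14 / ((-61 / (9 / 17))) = 722608192 / 1266177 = 570.70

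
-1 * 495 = -495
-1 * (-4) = 4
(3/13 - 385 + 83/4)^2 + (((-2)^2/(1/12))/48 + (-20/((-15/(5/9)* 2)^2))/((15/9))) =87069265331/657072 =132511.00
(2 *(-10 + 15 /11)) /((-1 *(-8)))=-2.16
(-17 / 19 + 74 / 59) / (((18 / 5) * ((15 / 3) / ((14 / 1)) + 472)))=14105 / 66718557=0.00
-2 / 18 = -1 / 9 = -0.11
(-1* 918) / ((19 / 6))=-5508 / 19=-289.89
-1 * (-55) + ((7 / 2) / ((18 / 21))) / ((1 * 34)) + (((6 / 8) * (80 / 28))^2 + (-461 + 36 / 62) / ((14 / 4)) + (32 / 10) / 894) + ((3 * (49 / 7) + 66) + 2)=2642108069 / 153905080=17.17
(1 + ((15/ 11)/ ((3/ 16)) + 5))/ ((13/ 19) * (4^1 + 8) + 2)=1387/ 1067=1.30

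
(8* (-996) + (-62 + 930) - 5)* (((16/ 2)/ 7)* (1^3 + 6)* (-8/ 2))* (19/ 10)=431984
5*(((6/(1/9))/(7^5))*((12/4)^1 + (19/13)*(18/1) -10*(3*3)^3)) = -25485030/218491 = -116.64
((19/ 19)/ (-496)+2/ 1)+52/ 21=46603/ 10416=4.47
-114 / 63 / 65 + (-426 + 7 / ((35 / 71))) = -112429 / 273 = -411.83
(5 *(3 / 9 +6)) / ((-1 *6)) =-95 / 18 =-5.28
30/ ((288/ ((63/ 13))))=105/ 208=0.50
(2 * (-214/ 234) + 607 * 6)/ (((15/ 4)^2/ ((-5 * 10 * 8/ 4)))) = -25885.66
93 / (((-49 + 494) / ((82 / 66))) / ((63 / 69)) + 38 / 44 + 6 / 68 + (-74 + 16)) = 4991217 / 17991679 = 0.28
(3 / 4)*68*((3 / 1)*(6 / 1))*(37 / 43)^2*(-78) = -98025876 / 1849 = -53015.62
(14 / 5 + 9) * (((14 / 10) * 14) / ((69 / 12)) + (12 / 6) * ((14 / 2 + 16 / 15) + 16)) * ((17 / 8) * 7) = 62423711 / 6900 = 9046.91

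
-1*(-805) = 805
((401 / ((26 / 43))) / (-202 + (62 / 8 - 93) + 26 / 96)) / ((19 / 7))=-2896824 / 3402425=-0.85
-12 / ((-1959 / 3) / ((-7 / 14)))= -6 / 653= -0.01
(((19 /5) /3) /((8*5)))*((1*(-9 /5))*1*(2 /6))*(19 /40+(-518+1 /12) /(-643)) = -1877219 /77160000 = -0.02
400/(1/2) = 800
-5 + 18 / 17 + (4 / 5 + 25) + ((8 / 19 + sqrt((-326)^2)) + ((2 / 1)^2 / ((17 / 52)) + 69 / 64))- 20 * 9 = 18769483 / 103360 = 181.59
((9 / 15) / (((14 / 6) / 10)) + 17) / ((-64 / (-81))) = 11097 / 448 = 24.77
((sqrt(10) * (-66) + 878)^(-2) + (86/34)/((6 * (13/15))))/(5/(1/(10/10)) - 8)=-364536548699/2248250854148 - 4829 * sqrt(10)/66125025122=-0.16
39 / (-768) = -13 / 256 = -0.05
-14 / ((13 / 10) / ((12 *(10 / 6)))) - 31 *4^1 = -4412 / 13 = -339.38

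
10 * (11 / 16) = 6.88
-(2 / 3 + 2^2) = -14 / 3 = -4.67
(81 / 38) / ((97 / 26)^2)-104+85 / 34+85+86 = 24903925 / 357542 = 69.65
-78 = -78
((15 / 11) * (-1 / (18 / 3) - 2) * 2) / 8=-0.74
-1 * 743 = -743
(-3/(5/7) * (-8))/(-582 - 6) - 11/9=-403/315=-1.28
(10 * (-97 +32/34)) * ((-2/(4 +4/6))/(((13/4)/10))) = 1959600/1547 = 1266.71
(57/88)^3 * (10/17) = 0.16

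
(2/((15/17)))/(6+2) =17/60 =0.28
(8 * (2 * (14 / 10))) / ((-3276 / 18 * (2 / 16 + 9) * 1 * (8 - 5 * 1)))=-64 / 14235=-0.00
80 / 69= 1.16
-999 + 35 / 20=-3989 / 4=-997.25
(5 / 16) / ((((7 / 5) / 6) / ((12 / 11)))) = 225 / 154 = 1.46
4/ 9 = 0.44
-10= -10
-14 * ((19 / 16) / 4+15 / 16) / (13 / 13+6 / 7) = -3871 / 416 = -9.31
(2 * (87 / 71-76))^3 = -1197093749032 / 357911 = -3344668.78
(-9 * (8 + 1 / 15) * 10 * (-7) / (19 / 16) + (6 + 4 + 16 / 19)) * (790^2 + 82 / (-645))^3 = 5317346261952021630308105355376 / 5098386375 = 1042946899439731385659.86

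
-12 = -12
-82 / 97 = -0.85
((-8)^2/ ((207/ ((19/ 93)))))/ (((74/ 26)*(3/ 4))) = 63232/ 2136861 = 0.03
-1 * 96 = -96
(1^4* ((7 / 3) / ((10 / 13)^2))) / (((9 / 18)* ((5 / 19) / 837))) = 6271083 / 250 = 25084.33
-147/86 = -1.71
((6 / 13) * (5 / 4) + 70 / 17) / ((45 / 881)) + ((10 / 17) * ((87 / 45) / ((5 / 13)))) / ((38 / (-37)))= 33645403 / 377910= 89.03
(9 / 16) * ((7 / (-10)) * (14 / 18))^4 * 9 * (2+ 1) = 5764801 / 4320000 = 1.33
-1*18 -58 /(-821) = -14720 /821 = -17.93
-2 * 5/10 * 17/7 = -17/7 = -2.43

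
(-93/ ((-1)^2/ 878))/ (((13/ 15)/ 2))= -2449620/ 13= -188432.31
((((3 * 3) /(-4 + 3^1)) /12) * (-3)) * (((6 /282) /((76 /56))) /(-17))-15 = -455493 /30362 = -15.00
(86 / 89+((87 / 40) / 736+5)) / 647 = 15640383 / 1695243520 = 0.01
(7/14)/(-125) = -0.00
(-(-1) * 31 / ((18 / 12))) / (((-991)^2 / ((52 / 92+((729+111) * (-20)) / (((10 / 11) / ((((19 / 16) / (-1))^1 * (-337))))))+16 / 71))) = -748761169348 / 4811214819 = -155.63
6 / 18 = 1 / 3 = 0.33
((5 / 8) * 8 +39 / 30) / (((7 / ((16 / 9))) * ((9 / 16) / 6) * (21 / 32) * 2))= 4096 / 315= 13.00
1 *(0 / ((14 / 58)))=0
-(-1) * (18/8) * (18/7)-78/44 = 309/77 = 4.01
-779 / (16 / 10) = -3895 / 8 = -486.88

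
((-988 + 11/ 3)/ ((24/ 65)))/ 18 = -191945/ 1296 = -148.11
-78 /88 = -39 /44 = -0.89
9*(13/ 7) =117/ 7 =16.71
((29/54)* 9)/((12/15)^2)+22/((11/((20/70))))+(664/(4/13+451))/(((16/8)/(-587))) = -1670478671/3942624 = -423.70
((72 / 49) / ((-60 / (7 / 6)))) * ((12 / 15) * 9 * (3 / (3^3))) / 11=-4 / 1925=-0.00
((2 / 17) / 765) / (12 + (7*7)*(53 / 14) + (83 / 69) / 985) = 18124 / 23275777647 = 0.00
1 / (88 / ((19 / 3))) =0.07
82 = 82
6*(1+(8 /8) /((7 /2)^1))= 54 /7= 7.71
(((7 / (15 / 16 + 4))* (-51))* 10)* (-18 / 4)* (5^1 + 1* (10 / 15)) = 1456560 / 79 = 18437.47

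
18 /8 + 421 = 423.25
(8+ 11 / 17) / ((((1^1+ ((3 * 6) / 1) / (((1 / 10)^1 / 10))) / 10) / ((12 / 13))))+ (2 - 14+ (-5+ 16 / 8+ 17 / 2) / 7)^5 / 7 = -37966755796022177 / 1498456724128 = -25337.24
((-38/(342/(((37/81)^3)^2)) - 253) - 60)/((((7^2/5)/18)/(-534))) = 1416179694588227080/4613015762523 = 306996.50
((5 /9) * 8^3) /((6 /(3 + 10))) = 16640 /27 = 616.30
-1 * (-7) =7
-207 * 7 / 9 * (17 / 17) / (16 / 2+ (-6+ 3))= -161 / 5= -32.20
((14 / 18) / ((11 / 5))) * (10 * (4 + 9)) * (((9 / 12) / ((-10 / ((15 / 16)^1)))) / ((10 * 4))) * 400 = -11375 / 352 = -32.32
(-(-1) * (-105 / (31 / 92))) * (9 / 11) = -86940 / 341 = -254.96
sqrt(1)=1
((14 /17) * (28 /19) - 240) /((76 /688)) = -13266016 /6137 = -2161.65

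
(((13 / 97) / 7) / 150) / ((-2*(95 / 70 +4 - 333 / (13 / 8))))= 169 / 528470550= 0.00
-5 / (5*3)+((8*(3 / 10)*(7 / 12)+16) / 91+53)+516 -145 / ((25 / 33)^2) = 10790662 / 34125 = 316.21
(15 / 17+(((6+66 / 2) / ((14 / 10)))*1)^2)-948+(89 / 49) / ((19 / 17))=-2682235 / 15827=-169.47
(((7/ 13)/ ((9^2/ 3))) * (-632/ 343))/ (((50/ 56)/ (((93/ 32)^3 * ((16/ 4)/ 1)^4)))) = -2353489/ 9100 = -258.63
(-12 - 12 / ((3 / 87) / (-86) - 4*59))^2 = 5496042564496 / 38492478025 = 142.78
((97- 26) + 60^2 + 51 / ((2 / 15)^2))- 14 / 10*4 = 130683 / 20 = 6534.15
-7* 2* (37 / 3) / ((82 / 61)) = -15799 / 123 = -128.45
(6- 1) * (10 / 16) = 25 / 8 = 3.12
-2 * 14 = -28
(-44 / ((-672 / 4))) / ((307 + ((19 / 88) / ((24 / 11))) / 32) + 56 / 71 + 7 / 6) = 799744 / 943425763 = 0.00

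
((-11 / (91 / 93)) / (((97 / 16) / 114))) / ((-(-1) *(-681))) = 621984 / 2003729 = 0.31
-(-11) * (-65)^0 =11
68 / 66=1.03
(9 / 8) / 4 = 0.28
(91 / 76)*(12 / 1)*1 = 273 / 19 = 14.37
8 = 8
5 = 5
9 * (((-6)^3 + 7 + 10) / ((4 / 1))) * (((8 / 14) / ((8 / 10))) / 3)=-2985 / 28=-106.61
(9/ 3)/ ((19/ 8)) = 1.26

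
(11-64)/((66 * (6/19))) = -1007/396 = -2.54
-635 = -635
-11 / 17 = -0.65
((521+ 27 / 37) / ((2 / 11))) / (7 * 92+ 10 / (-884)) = 46928024 / 10531791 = 4.46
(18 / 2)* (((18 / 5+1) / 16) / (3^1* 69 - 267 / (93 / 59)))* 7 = 44919 / 93280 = 0.48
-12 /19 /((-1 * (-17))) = -12 /323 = -0.04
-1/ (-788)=0.00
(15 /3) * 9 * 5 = 225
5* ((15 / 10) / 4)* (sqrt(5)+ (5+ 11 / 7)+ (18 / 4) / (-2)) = 15* sqrt(5) / 8+ 1815 / 224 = 12.30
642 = 642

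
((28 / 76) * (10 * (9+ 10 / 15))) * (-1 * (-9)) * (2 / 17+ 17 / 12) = 317695 / 646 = 491.79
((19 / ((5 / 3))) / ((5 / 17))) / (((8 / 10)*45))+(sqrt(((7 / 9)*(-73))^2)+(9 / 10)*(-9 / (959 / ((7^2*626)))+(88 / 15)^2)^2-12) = 122170947262393 / 2111512500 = 57859.45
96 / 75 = 32 / 25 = 1.28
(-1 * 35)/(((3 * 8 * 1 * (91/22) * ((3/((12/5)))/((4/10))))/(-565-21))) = 12892/195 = 66.11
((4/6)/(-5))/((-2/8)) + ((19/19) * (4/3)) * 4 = 88/15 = 5.87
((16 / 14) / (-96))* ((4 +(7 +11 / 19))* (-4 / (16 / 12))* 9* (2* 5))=4950 / 133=37.22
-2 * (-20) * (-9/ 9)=-40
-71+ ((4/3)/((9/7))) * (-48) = -1087/9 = -120.78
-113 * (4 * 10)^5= -11571200000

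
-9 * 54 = -486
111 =111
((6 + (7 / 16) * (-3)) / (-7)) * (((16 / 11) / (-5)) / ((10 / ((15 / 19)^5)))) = 2278125 / 381319246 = 0.01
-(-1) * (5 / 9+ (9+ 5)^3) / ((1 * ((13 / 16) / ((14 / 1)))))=5533024 / 117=47290.80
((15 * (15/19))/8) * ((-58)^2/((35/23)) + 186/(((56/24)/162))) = 2977605/133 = 22388.01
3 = 3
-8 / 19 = -0.42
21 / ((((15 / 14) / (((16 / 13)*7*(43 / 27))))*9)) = 471968 / 15795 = 29.88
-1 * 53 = -53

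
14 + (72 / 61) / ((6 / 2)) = 878 / 61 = 14.39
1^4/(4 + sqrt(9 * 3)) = -4/11 + 3 * sqrt(3)/11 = 0.11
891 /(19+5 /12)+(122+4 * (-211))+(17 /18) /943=-2673978155 /3954942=-676.11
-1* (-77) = 77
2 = 2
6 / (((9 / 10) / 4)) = 80 / 3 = 26.67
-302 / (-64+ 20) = 151 / 22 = 6.86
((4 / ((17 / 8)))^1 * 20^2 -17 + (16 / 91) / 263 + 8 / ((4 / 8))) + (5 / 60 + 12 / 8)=3678960091 / 4882332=753.53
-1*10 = -10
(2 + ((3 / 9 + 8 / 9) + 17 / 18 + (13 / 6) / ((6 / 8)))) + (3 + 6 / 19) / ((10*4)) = 48827 / 6840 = 7.14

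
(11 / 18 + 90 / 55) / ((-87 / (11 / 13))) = -445 / 20358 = -0.02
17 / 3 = 5.67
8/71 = 0.11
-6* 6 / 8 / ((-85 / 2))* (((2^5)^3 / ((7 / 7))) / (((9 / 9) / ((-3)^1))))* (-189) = 167215104 / 85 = 1967236.52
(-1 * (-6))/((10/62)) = 186/5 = 37.20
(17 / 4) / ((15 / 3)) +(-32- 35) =-1323 / 20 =-66.15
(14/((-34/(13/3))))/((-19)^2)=-91/18411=-0.00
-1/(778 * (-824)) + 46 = 29489313/641072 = 46.00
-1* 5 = -5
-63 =-63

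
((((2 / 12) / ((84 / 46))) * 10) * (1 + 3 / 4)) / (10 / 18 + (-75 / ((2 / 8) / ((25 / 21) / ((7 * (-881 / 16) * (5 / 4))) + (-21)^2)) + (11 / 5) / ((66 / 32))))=-1079225 / 89392017448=-0.00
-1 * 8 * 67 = -536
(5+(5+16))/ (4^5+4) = 13/ 514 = 0.03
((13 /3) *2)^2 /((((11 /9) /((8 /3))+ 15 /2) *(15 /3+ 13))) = 2704 /5157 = 0.52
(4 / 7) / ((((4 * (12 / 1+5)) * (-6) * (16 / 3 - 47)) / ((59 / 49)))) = 59 / 1457750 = 0.00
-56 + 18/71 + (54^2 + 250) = 220828/71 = 3110.25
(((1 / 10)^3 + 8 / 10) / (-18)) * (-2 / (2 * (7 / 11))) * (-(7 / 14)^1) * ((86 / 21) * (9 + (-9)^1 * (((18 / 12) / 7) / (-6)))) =-3662439 / 2744000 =-1.33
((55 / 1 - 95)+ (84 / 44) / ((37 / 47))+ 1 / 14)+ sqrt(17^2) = -116829 / 5698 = -20.50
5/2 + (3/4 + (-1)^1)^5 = 2559/1024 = 2.50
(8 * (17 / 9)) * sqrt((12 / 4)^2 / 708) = 68 * sqrt(177) / 531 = 1.70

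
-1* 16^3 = -4096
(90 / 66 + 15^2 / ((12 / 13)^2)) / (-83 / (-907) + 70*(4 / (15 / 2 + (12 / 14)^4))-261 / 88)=1635798086535 / 196920134398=8.31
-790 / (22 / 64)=-25280 / 11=-2298.18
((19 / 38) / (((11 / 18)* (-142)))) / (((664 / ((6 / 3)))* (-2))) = 9 / 1037168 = 0.00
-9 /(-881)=9 /881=0.01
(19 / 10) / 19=1 / 10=0.10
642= 642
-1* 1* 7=-7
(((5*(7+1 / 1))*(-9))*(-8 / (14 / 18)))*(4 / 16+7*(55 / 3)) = 3332880 / 7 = 476125.71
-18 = -18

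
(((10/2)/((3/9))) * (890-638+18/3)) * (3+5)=30960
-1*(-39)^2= -1521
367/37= 9.92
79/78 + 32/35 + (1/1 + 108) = 302831/2730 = 110.93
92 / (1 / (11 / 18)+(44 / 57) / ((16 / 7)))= 230736 / 4951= 46.60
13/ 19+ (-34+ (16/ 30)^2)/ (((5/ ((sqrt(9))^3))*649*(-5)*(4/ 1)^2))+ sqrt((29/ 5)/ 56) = sqrt(2030)/ 140+ 42401201/ 61655000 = 1.01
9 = 9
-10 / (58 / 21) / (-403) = 105 / 11687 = 0.01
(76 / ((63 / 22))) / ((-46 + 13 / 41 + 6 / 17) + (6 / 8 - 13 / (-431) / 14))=-2009122016 / 3374656119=-0.60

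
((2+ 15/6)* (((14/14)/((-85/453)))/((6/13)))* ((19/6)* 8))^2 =12519595881/7225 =1732816.04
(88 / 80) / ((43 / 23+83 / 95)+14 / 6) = 14421 / 66554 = 0.22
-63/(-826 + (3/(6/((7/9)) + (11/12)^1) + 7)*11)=0.08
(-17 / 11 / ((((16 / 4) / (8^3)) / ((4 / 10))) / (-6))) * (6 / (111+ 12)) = 52224 / 2255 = 23.16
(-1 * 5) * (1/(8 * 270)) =-0.00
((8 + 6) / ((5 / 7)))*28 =2744 / 5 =548.80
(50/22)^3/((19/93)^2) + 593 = 420071788/480491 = 874.26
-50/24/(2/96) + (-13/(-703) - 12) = -78723/703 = -111.98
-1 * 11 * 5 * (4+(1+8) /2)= -467.50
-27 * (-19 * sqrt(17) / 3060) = 57 * sqrt(17) / 340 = 0.69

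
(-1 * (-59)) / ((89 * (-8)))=-59 / 712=-0.08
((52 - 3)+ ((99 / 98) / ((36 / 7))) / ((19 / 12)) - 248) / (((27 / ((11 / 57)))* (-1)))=581911 / 409374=1.42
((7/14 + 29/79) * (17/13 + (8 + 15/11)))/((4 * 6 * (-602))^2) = 14933/336884131584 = 0.00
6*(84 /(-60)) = -42 /5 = -8.40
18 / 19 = 0.95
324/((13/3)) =972/13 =74.77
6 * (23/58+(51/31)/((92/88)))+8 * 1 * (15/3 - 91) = -13981351/20677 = -676.18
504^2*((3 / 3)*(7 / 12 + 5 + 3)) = 2180304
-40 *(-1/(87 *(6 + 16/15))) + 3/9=1837/4611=0.40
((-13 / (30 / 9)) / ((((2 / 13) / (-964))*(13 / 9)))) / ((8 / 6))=253773 / 20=12688.65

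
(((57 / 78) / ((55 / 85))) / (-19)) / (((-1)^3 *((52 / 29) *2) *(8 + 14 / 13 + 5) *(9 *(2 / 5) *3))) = 2465 / 22610016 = 0.00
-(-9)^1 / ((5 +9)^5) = 9 / 537824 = 0.00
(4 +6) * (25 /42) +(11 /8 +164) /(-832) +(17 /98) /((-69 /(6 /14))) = 906182831 /157527552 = 5.75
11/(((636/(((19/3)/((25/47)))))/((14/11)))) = 0.26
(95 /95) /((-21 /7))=-1 /3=-0.33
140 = 140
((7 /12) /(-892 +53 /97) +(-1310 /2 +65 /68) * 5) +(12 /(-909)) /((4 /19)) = -416178317125 /127260606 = -3270.28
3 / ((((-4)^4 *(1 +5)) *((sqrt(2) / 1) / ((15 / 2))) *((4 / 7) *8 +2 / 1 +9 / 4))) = 0.00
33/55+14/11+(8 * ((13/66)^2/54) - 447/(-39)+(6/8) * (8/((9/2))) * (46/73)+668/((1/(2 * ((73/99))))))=139421178671/139517235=999.31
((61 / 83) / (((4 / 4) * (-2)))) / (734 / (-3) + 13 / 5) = 915 / 602746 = 0.00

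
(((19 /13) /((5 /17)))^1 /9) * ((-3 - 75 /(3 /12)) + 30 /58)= -944452 /5655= -167.01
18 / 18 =1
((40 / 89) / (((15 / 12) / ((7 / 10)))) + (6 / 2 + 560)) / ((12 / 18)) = 751941 / 890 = 844.88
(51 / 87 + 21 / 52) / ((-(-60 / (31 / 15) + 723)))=-46283 / 32441604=-0.00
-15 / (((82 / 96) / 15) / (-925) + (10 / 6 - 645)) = 9990000 / 428460041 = 0.02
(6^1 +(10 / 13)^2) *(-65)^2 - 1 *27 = 27823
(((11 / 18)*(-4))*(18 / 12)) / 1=-3.67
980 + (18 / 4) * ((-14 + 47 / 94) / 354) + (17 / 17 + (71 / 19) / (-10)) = 43963589 / 44840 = 980.45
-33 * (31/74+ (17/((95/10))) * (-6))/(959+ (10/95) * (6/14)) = 3351117/9438922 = 0.36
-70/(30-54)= 35/12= 2.92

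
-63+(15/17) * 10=-921/17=-54.18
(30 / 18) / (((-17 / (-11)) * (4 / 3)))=55 / 68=0.81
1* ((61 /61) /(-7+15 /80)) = -16 /109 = -0.15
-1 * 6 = -6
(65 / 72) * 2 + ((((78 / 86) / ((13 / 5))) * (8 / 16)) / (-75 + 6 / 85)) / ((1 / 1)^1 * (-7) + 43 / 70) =884312465 / 489674196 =1.81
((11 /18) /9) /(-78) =-11 /12636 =-0.00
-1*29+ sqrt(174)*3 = 10.57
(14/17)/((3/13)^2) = 2366/153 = 15.46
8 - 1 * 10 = -2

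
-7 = -7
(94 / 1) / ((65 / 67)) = 6298 / 65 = 96.89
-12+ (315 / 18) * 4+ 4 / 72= 1045 / 18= 58.06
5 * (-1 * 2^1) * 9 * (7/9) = -70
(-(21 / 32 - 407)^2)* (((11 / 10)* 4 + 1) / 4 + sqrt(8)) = -169078009* sqrt(2) / 512 - 4565106243 / 20480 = -689922.01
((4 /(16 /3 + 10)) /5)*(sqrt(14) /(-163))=-6*sqrt(14) /18745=-0.00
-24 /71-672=-47736 /71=-672.34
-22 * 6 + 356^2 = 126604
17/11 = 1.55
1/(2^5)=1/32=0.03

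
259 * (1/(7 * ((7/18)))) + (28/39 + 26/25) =661348/6825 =96.90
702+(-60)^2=4302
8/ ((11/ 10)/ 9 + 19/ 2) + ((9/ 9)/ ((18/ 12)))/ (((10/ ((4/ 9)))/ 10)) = 13184/ 11691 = 1.13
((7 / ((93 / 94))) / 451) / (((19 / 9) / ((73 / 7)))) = 20586 / 265639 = 0.08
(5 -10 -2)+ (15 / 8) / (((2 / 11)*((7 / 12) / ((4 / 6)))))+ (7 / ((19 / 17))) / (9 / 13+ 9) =5.43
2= 2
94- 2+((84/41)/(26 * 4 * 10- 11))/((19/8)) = 92.00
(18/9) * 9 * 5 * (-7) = -630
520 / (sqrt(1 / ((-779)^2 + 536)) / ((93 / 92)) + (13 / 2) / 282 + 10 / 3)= 324052063566734880 / 2091620528493737 - 157249697280 * sqrt(607377) / 2091620528493737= 154.87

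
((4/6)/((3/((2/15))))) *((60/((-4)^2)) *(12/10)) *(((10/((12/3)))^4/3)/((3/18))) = 125/12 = 10.42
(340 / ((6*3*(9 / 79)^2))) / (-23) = -1060970 / 16767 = -63.28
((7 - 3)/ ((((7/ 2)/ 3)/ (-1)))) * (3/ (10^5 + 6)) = -36/ 350021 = -0.00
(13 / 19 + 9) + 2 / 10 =9.88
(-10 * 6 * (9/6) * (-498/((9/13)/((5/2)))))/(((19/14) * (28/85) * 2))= 6878625/38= 181016.45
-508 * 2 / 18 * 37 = -18796 / 9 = -2088.44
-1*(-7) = 7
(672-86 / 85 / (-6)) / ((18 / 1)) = 171403 / 4590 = 37.34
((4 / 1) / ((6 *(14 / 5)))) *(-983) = -4915 / 21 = -234.05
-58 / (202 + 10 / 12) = -348 / 1217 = -0.29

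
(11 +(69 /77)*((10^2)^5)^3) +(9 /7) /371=25599000000000000000000000000314336 /28567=896103896103896103896103900000.00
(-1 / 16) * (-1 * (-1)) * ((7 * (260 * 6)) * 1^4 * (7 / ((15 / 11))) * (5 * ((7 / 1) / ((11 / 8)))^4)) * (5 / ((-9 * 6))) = 39153587200 / 35937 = 1089506.28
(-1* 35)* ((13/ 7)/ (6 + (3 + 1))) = -13/ 2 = -6.50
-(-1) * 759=759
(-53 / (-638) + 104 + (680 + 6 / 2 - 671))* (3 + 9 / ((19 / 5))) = 3777111 / 6061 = 623.18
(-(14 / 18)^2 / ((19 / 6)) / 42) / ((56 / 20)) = -5 / 3078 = -0.00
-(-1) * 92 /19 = 92 /19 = 4.84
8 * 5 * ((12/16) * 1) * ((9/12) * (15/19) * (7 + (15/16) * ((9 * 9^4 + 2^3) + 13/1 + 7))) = 983931.29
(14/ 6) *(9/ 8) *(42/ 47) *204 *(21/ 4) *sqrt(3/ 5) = 472311 *sqrt(15)/ 940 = 1946.01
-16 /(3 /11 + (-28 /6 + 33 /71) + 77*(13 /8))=-299904 /2271695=-0.13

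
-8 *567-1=-4537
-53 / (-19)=53 / 19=2.79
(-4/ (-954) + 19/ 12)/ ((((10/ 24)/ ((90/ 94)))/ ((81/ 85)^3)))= 4829204367/ 1529785375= 3.16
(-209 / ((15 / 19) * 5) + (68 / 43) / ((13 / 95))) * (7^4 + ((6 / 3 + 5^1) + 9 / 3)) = -99792.05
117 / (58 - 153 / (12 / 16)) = -117 / 146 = -0.80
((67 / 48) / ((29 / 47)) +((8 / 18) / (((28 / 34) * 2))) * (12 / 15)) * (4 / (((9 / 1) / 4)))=362197 / 82215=4.41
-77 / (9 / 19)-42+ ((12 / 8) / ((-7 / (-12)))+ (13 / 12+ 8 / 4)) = -50123 / 252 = -198.90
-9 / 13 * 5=-45 / 13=-3.46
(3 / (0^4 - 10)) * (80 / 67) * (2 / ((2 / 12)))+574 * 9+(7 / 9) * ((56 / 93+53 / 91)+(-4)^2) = 3772763765 / 729027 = 5175.07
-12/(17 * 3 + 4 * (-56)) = 12/173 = 0.07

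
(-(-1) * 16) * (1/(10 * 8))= 1/5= 0.20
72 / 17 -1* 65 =-1033 / 17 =-60.76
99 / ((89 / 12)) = 1188 / 89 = 13.35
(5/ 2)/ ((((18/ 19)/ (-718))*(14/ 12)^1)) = -34105/ 21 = -1624.05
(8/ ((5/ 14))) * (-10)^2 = 2240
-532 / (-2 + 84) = -266 / 41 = -6.49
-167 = -167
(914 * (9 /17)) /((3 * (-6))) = -457 /17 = -26.88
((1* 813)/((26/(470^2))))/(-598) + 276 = -43825113/3887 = -11274.79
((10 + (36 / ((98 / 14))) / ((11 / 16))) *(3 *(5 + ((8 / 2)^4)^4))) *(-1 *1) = -17343077961438 / 77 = -225234778719.97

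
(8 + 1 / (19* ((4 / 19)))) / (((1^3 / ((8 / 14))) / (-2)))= -66 / 7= -9.43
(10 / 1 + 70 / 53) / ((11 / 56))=33600 / 583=57.63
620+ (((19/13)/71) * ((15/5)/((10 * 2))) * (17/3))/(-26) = 297574877/479960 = 620.00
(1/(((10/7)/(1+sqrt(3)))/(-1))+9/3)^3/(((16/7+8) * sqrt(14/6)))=-2023 * sqrt(7)/4000+2231 * sqrt(21)/7200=0.08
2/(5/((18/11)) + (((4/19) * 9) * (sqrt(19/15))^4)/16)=1800/2921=0.62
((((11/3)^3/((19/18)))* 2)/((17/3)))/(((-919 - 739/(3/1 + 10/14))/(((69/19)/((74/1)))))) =-1591876/2200071541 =-0.00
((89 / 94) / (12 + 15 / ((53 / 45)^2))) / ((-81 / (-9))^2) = 250001 / 487927962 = 0.00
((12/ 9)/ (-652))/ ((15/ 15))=-0.00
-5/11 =-0.45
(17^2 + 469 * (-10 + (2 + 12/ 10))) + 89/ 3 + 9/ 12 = -172187/ 60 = -2869.78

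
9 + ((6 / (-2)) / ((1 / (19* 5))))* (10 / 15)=-181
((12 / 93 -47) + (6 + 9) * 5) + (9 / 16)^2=28.45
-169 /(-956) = 169 /956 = 0.18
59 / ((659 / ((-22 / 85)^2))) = 0.01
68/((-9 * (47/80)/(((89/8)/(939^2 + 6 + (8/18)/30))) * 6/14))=-2118200/5594557909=-0.00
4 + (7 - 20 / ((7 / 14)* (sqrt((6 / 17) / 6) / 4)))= 11 - 160* sqrt(17)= -648.70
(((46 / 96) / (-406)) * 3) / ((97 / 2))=-23 / 315056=-0.00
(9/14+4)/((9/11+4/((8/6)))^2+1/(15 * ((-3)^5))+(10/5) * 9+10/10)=28667925/207333196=0.14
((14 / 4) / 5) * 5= 7 / 2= 3.50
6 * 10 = 60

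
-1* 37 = -37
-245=-245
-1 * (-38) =38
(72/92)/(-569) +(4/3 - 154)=-5993900/39261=-152.67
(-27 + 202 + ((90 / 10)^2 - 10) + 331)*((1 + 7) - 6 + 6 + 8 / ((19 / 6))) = 6073.68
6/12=1/2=0.50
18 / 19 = 0.95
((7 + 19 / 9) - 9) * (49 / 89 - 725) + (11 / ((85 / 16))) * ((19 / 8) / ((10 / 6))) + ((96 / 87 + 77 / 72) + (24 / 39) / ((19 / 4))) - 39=-2228587535609 / 19507714200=-114.24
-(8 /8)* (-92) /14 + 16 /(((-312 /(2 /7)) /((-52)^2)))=-33.05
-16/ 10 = -8/ 5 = -1.60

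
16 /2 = 8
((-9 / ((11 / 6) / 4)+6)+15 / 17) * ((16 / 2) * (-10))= 190800 / 187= 1020.32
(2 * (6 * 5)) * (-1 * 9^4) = -393660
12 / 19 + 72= 1380 / 19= 72.63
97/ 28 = 3.46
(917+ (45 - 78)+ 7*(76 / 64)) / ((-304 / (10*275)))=-19630875 / 2432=-8071.91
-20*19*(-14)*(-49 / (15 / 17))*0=0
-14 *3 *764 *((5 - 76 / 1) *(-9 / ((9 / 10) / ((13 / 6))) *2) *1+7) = -98948696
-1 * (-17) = 17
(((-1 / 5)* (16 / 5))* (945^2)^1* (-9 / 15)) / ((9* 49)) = 3888 / 5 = 777.60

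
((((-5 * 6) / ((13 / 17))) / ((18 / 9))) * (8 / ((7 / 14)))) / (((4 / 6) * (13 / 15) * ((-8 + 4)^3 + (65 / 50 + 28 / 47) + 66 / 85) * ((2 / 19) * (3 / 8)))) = 18581544000 / 82811521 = 224.38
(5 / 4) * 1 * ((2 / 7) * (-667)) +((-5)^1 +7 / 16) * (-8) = -1412 / 7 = -201.71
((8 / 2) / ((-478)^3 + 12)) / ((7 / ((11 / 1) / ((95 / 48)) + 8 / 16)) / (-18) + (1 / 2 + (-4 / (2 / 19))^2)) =-20718 / 817089678823535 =-0.00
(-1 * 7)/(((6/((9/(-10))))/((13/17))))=273/340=0.80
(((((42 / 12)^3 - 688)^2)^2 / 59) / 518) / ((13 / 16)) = 54574791347557 / 7823872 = 6975419.76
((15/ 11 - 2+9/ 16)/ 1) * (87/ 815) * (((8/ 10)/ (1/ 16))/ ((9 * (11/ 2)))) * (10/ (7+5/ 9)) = -4524/ 1676455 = -0.00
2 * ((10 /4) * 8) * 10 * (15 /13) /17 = 6000 /221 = 27.15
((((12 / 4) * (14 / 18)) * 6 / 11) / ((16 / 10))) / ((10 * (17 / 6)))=0.03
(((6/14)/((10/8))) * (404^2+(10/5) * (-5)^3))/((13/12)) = 23467104/455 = 51576.05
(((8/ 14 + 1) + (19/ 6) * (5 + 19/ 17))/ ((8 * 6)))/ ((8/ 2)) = 7477/ 68544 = 0.11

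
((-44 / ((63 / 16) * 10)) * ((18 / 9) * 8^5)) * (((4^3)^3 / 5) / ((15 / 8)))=-48378511622144 / 23625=-2047767687.71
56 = 56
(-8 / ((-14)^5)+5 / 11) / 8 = 336151 / 5916064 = 0.06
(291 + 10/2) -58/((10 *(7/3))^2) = 724939/2450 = 295.89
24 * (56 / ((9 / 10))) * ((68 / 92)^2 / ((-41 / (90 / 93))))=-12947200 / 672359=-19.26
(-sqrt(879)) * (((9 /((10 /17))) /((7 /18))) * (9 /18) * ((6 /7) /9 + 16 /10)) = -40851 * sqrt(879) /1225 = -988.69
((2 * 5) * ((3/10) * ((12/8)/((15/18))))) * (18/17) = 486/85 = 5.72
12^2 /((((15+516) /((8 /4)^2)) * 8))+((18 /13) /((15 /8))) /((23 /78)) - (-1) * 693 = 4719917 /6785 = 695.64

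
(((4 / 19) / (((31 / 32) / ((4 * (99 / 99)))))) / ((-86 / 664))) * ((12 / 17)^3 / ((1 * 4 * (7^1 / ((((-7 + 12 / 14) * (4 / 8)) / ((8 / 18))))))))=82612224 / 141794093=0.58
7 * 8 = 56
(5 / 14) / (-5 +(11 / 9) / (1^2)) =-45 / 476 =-0.09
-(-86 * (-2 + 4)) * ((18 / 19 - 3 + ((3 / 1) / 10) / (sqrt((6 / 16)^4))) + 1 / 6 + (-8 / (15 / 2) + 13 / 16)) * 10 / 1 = -1333 / 114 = -11.69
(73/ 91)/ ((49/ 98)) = 146/ 91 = 1.60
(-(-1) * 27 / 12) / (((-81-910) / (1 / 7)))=-9 / 27748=-0.00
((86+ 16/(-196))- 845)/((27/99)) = -409145/147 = -2783.30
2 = 2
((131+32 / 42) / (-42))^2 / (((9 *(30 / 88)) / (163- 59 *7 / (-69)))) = 196399125428 / 362318103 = 542.06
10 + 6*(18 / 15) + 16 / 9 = 18.98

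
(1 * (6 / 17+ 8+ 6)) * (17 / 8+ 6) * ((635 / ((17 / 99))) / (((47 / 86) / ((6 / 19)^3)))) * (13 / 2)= 161521.81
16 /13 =1.23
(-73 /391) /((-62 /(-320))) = -11680 /12121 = -0.96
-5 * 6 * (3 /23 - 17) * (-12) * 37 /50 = -516816 /115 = -4494.05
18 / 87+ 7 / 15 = 293 / 435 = 0.67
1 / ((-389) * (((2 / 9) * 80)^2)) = -81 / 9958400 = -0.00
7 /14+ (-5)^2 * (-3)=-149 /2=-74.50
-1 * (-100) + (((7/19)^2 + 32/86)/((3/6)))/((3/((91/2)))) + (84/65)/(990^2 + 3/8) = 912999956409901/7911331022985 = 115.40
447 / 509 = 0.88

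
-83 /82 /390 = -83 /31980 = -0.00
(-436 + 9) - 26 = -453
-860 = -860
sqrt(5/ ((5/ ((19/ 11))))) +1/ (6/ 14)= sqrt(209)/ 11 +7/ 3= 3.65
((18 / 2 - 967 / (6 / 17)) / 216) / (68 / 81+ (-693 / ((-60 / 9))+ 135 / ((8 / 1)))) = -81925 / 788386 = -0.10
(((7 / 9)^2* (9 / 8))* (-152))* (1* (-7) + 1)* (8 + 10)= 11172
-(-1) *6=6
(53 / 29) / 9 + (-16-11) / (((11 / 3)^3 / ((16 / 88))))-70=-267095635 / 3821301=-69.90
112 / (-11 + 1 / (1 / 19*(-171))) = -252 / 25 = -10.08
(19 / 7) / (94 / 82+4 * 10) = 779 / 11809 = 0.07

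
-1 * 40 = -40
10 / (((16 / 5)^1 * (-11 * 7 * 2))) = -25 / 1232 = -0.02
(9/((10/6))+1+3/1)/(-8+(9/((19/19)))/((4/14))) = 2/5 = 0.40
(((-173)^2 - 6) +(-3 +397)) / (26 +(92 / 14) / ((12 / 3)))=424438 / 387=1096.74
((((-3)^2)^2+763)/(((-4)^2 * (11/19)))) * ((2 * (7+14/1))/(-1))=-84189/22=-3826.77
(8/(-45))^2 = 64/2025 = 0.03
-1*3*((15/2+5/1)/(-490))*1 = 0.08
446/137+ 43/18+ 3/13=188345/32058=5.88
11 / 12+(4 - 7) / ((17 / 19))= -497 / 204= -2.44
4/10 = 2/5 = 0.40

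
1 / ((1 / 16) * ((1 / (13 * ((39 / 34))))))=4056 / 17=238.59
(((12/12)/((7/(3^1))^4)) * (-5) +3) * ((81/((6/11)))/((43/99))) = 99940797/103243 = 968.02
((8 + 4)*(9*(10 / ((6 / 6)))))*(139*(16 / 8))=300240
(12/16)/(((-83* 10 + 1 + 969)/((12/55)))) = 9/7700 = 0.00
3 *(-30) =-90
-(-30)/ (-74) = -15/ 37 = -0.41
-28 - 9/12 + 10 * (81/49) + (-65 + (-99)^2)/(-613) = -3376391/120148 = -28.10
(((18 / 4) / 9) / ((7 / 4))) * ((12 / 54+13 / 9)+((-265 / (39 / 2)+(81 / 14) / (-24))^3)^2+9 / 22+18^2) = 534804842332279529903775225683 / 267396985964241484775424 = 2000040.65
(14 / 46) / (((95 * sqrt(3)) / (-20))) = -28 * sqrt(3) / 1311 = -0.04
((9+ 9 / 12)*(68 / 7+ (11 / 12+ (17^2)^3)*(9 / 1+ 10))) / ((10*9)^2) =500806311239 / 907200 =552035.18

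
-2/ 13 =-0.15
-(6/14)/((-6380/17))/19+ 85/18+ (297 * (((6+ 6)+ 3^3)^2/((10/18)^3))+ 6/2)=2634537.91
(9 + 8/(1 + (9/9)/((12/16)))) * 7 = 87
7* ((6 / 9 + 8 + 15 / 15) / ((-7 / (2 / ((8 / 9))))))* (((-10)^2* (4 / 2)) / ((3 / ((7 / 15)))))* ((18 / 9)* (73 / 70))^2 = -309082 / 105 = -2943.64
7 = 7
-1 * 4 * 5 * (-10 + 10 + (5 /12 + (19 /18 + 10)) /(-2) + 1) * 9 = 852.50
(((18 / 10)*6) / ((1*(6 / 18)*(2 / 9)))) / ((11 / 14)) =185.56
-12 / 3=-4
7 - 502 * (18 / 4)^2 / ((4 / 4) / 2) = -20324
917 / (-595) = -131 / 85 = -1.54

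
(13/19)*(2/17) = 26/323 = 0.08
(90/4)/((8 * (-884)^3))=-45/11052913664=-0.00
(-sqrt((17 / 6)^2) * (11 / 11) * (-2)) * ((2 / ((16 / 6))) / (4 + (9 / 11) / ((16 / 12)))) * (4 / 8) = 187 / 406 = 0.46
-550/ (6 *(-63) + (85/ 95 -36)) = 10450/ 7849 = 1.33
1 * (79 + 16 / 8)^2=6561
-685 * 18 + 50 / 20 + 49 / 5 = -123177 / 10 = -12317.70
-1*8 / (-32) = 1 / 4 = 0.25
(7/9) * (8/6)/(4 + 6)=14/135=0.10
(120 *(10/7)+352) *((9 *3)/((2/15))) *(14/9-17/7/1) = -4534200/49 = -92534.69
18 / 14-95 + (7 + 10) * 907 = 107277 / 7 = 15325.29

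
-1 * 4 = -4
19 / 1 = 19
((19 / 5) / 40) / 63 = 19 / 12600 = 0.00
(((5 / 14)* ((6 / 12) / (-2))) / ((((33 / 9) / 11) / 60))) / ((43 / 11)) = -2475 / 602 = -4.11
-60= -60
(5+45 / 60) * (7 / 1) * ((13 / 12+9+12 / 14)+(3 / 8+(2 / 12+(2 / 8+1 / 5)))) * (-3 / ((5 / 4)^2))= -230529 / 250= -922.12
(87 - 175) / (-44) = 2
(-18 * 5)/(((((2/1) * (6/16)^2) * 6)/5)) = -800/3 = -266.67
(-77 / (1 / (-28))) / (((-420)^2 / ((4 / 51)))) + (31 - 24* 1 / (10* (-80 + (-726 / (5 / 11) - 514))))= 324798443 / 10476675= 31.00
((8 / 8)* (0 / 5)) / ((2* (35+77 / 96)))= 0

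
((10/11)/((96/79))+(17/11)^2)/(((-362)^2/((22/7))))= 18217/242169312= 0.00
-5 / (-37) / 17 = 5 / 629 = 0.01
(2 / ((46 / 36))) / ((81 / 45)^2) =100 / 207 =0.48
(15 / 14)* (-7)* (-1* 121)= 1815 / 2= 907.50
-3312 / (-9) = 368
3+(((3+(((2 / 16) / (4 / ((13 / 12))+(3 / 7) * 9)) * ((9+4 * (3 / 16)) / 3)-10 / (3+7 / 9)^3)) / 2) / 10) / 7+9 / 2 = 7.52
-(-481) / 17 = 481 / 17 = 28.29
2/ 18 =1/ 9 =0.11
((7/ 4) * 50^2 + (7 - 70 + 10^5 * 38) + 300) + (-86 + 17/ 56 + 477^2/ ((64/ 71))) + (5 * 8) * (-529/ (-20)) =1817983681/ 448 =4057999.29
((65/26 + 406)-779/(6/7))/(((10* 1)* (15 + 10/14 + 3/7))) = -10507/3390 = -3.10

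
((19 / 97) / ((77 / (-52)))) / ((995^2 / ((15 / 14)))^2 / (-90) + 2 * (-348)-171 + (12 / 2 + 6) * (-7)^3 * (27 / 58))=2320812 / 166444316624199691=0.00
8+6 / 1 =14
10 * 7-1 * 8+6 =68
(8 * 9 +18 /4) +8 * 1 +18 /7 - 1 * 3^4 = 85 /14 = 6.07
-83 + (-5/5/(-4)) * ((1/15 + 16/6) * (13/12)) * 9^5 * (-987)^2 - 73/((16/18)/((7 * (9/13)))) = 44286861043331/1040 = 42583520233.97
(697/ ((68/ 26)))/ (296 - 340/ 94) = 25051/ 27484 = 0.91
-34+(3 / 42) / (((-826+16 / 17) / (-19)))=-6676053 / 196364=-34.00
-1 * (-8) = 8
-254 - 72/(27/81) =-470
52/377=4/29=0.14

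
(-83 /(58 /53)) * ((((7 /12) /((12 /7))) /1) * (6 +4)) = -258.08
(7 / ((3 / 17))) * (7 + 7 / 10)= 9163 / 30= 305.43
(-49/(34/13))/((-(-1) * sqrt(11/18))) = -1911 * sqrt(22)/374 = -23.97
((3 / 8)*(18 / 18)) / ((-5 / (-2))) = 3 / 20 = 0.15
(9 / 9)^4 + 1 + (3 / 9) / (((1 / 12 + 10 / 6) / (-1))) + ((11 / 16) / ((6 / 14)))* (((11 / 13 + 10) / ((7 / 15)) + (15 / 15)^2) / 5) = 34897 / 3640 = 9.59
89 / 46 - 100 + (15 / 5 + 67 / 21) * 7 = -7553 / 138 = -54.73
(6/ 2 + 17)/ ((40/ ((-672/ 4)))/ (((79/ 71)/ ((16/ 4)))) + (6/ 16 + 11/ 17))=4512480/ 37481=120.39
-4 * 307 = -1228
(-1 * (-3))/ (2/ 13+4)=13/ 18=0.72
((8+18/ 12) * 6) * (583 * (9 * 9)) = 2691711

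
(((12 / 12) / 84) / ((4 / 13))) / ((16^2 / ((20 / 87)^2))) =325 / 40690944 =0.00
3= 3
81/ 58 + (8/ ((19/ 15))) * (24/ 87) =3459/ 1102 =3.14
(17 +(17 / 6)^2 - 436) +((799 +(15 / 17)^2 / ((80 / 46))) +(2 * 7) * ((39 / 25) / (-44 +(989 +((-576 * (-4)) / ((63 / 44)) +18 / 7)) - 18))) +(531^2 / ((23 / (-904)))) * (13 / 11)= -2356279502854067969 / 179911690200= -13096867.14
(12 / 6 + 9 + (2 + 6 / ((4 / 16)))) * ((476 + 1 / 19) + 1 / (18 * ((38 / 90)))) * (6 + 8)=4686605 / 19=246663.42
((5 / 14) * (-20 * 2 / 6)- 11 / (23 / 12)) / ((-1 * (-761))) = -3922 / 367563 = -0.01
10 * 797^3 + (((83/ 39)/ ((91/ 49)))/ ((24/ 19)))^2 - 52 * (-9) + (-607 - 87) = 749571985669972417/ 148060224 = 5062615504.82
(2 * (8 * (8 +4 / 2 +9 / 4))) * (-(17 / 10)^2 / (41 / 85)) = -240737 / 205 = -1174.33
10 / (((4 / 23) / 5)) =575 / 2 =287.50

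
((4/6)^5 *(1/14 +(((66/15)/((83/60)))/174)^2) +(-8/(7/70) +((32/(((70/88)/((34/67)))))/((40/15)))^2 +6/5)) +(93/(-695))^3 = -699542331033556594658443/34652717543713207971375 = -20.19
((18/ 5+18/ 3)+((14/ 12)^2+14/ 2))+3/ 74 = 119891/ 6660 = 18.00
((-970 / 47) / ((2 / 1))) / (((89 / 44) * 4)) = -5335 / 4183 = -1.28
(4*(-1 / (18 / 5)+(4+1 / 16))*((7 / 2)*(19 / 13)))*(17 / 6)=1232245 / 5616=219.42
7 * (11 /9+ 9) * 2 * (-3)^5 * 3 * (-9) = 938952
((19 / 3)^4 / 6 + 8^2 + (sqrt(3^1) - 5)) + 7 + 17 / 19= sqrt(3) + 3093805 / 9234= 336.78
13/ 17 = 0.76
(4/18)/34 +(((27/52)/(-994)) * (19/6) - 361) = -5709689395/15816528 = -361.00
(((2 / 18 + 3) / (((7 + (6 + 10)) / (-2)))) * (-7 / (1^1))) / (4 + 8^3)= 98 / 26703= 0.00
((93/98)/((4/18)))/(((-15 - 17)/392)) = -837/16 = -52.31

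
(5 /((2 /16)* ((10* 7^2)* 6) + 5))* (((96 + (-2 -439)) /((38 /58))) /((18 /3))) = -3335 /2831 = -1.18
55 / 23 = 2.39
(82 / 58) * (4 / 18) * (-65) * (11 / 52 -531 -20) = 1957135 / 174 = 11247.90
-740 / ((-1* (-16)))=-185 / 4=-46.25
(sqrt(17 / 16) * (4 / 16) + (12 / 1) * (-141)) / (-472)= 423 / 118 - sqrt(17) / 7552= 3.58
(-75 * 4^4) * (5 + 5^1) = -192000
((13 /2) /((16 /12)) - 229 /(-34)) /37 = 1579 /5032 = 0.31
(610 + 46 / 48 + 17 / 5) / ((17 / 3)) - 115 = -4477 / 680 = -6.58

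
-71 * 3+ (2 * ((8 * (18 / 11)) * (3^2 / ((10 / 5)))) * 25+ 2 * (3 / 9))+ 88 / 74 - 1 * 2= 3336151 / 1221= 2732.31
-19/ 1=-19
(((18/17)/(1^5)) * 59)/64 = 531/544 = 0.98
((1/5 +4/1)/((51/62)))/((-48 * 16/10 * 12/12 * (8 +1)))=-217/29376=-0.01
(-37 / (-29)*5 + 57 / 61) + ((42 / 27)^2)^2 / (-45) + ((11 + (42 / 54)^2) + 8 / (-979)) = 9602794320034 / 511320348495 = 18.78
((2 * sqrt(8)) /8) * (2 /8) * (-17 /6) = -17 * sqrt(2) /48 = -0.50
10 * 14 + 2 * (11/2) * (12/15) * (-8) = 348/5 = 69.60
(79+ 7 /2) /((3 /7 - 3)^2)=12.48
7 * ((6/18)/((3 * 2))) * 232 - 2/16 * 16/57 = 15422/171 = 90.19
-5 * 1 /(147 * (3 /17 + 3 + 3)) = -17 /3087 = -0.01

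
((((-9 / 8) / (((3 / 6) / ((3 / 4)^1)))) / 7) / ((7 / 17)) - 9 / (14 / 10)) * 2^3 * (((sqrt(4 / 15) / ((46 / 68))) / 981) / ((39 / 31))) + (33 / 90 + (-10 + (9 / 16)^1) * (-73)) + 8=697.27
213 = 213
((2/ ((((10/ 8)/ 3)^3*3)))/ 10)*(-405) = -46656/ 125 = -373.25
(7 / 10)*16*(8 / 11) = 448 / 55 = 8.15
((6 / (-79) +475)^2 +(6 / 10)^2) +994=35347029044 / 156025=226547.21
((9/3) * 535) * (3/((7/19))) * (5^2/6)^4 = 3970703125/1008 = 3939189.61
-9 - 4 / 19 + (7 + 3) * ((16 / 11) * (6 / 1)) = 16315 / 209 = 78.06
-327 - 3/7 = -2292/7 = -327.43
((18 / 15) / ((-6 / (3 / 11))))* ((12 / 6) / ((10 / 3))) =-9 / 275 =-0.03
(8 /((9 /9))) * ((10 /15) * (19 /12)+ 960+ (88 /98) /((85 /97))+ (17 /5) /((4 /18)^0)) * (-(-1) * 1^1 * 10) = 579056456 /7497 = 77238.42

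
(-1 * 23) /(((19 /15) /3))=-1035 /19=-54.47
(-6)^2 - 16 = 20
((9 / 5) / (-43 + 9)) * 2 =-9 / 85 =-0.11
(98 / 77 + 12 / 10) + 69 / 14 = 5699 / 770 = 7.40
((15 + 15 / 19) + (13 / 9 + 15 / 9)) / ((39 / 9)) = 4.36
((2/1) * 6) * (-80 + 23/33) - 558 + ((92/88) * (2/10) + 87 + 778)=-70887/110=-644.43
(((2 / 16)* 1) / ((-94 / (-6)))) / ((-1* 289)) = -3 / 108664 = -0.00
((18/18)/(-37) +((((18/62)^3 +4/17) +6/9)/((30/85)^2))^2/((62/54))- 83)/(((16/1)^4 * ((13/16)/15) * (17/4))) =-0.00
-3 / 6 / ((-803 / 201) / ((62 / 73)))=6231 / 58619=0.11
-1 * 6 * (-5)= 30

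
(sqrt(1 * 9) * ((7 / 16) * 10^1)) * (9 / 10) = 189 / 16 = 11.81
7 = 7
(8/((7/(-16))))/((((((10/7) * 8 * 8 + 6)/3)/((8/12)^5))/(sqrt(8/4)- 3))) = 2048/9207- 2048 * sqrt(2)/27621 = 0.12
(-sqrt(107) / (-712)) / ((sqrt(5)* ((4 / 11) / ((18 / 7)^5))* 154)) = 59049* sqrt(535) / 104707610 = 0.01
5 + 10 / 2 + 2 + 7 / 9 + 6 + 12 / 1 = 30.78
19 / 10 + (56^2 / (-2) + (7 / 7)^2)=-1565.10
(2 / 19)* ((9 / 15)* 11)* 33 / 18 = 121 / 95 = 1.27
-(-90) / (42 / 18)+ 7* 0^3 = 270 / 7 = 38.57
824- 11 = 813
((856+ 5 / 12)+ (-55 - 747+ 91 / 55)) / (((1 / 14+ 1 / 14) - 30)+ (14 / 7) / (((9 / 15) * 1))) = -2.11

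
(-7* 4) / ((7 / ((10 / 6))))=-20 / 3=-6.67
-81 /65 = -1.25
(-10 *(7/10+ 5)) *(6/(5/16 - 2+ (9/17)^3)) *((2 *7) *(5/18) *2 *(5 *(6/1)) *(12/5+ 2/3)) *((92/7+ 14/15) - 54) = -2304036954112/362961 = -6347891.24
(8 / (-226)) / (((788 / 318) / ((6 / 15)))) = -636 / 111305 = -0.01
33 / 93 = 11 / 31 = 0.35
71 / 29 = 2.45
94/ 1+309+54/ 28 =5669/ 14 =404.93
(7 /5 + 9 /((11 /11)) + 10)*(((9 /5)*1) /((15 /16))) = 4896 /125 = 39.17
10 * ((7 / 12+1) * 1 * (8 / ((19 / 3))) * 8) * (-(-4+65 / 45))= 3680 / 9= 408.89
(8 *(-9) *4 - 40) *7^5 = -5512696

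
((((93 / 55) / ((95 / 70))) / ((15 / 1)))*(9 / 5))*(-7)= -27342 / 26125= -1.05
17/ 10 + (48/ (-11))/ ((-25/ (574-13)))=4981/ 50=99.62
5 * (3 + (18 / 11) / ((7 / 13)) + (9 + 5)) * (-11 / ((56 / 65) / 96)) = -6017700 / 49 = -122810.20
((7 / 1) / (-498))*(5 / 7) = -5 / 498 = -0.01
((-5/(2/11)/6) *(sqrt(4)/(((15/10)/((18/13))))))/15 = -22/39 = -0.56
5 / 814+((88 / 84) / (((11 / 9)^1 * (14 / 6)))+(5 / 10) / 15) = 121699 / 299145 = 0.41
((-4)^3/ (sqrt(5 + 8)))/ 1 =-64 * sqrt(13)/ 13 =-17.75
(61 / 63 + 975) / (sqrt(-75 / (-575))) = 61486*sqrt(69) / 189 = 2702.33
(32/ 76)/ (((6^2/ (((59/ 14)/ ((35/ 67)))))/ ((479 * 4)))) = 7573948/ 41895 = 180.78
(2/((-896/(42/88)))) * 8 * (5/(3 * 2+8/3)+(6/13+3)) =-315/9152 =-0.03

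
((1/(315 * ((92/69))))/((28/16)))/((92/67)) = 67/67620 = 0.00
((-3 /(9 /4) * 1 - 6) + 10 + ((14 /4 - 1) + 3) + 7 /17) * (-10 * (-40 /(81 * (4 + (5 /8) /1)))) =1400000 /152847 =9.16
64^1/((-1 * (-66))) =32/33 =0.97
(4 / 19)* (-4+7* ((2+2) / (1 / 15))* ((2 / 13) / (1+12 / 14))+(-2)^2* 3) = 28928 / 3211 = 9.01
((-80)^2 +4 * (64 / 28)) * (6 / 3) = 89728 / 7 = 12818.29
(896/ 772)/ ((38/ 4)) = 448/ 3667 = 0.12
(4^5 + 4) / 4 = 257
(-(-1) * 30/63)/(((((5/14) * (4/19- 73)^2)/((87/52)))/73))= 764237/24864957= 0.03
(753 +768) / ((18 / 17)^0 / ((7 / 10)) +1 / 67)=713349 / 677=1053.69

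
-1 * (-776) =776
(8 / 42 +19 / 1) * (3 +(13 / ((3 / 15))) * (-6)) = -51987 / 7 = -7426.71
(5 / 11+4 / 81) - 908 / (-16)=204053 / 3564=57.25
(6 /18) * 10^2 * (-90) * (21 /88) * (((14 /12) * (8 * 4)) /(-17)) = 1572.19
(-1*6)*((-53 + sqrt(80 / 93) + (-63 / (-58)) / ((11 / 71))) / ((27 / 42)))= 410774 / 957-112*sqrt(465) / 279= 420.57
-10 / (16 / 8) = -5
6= 6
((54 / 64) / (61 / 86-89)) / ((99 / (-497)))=21371 / 445456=0.05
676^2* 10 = 4569760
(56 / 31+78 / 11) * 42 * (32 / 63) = 194176 / 1023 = 189.81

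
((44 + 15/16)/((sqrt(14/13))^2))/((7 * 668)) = 9347/1047424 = 0.01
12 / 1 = 12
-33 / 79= -0.42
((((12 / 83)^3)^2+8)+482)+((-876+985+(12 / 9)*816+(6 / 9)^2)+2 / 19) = 94345510994068963 / 55906803846099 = 1687.55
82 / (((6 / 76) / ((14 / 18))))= 807.85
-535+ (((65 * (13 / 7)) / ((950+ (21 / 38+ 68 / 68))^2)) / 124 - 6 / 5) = -760657881475112 / 1418608509885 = -536.20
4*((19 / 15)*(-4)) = -304 / 15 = -20.27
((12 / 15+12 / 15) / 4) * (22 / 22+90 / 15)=14 / 5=2.80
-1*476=-476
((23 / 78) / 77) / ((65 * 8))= 23 / 3123120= 0.00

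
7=7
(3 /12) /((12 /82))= 41 /24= 1.71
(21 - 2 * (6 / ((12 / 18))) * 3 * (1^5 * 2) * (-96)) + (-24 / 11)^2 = 1257645 / 121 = 10393.76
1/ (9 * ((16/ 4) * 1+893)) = 1/ 8073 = 0.00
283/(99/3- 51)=-283/18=-15.72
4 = 4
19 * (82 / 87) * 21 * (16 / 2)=87248 / 29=3008.55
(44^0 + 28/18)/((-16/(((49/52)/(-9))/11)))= 0.00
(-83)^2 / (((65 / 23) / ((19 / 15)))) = 3010493 / 975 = 3087.69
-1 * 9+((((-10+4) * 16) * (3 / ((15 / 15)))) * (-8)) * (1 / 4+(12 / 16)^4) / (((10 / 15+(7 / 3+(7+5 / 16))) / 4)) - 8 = 5381 / 11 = 489.18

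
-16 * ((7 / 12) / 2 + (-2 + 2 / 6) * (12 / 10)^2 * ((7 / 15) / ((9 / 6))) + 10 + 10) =-7818 / 25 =-312.72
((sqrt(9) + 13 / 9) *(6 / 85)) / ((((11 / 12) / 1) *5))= 64 / 935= 0.07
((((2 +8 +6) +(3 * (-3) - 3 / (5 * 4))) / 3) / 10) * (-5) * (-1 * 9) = 411 / 40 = 10.28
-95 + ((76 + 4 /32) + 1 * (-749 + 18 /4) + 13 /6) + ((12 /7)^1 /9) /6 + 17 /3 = -380777 /504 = -755.51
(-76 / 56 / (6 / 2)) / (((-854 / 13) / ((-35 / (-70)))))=247 / 71736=0.00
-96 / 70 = -1.37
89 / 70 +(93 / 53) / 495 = 31219 / 24486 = 1.27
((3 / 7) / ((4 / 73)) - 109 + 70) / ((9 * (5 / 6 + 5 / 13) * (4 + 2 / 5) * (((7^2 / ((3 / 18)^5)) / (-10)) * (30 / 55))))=6305 / 202704768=0.00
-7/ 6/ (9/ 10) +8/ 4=19/ 27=0.70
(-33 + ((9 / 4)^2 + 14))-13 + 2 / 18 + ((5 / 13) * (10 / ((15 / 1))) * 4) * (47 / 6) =-35179 / 1872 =-18.79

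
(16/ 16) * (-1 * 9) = -9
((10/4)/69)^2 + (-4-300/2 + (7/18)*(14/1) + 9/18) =-2819545/19044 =-148.05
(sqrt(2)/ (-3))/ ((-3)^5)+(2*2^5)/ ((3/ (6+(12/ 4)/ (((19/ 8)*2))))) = sqrt(2)/ 729+2688/ 19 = 141.48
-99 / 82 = -1.21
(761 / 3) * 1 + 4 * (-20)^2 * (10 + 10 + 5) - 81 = 120518 / 3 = 40172.67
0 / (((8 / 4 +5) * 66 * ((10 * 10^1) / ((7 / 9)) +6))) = 0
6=6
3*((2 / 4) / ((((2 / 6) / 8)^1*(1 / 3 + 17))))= 27 / 13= 2.08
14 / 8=7 / 4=1.75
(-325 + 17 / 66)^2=459373489 / 4356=105457.64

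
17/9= 1.89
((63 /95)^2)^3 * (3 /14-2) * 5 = -0.76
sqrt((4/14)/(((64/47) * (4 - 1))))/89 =sqrt(1974)/14952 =0.00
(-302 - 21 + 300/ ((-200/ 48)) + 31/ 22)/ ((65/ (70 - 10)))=-51954/ 143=-363.31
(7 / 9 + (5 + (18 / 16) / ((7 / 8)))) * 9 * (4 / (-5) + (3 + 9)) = 712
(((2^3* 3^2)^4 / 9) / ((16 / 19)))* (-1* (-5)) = 17729280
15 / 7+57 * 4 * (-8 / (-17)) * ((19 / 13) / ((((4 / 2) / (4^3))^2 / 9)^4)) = 1750033407448461610227 / 1547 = 1131243314446322954.25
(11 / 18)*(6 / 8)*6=11 / 4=2.75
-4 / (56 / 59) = -59 / 14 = -4.21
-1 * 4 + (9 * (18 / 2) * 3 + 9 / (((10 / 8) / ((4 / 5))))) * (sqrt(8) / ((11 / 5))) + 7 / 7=-3 + 12438 * sqrt(2) / 55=316.82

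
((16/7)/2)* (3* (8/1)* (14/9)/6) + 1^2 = 73/9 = 8.11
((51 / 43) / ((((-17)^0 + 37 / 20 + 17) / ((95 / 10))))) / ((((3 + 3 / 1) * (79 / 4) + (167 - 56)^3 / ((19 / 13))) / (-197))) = -24179780 / 202364806513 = -0.00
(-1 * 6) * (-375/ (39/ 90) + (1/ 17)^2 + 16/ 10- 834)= 191356914/ 18785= 10186.69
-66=-66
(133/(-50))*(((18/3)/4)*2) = -399/50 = -7.98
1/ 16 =0.06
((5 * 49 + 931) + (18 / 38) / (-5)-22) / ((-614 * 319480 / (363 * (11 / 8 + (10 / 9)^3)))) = -212478274679 / 36226961769600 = -0.01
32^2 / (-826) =-512 / 413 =-1.24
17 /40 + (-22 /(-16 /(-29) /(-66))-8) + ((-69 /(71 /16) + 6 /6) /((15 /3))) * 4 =7419601 /2840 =2612.54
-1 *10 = -10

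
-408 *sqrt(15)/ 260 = -102 *sqrt(15)/ 65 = -6.08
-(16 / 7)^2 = -256 / 49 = -5.22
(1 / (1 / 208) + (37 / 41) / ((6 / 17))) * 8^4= 106080256 / 123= 862441.11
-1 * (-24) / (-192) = -1 / 8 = -0.12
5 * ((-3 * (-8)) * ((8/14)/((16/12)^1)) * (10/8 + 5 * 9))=16650/7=2378.57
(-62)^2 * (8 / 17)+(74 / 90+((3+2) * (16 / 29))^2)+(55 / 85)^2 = 19881564538 / 10937205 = 1817.79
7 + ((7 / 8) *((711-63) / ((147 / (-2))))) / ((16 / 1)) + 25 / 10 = 9.02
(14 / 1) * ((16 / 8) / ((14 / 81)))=162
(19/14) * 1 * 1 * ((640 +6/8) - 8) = 48089/56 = 858.73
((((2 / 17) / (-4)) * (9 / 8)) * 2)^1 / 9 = -1 / 136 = -0.01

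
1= 1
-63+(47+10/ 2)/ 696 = -10949/ 174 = -62.93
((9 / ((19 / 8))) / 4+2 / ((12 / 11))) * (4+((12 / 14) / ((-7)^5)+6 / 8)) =13.21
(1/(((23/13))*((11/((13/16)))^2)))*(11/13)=0.00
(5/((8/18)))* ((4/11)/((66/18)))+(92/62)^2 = 385771/116281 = 3.32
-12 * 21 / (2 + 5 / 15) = -108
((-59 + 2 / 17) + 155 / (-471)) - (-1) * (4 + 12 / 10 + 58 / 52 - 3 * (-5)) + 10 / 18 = -116604299 / 3122730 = -37.34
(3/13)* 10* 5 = 150/13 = 11.54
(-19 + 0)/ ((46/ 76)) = -722/ 23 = -31.39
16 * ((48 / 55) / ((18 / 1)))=128 / 165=0.78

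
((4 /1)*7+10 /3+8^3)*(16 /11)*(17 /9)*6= 886720 /99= 8956.77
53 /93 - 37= -3388 /93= -36.43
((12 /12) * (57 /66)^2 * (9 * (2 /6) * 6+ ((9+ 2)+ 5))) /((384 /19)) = 116603 /92928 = 1.25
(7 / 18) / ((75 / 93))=217 / 450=0.48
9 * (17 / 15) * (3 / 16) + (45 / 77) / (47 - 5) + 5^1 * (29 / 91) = 1973071 / 560560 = 3.52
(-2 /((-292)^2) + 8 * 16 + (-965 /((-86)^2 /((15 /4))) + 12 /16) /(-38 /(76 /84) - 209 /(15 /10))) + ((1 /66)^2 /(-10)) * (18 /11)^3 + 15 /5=9046926494843257851 /69061330960145920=131.00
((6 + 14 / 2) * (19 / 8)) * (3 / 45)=247 / 120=2.06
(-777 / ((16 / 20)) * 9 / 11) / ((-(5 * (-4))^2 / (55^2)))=384615 / 64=6009.61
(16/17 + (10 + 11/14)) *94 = 131177/119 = 1102.33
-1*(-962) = 962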